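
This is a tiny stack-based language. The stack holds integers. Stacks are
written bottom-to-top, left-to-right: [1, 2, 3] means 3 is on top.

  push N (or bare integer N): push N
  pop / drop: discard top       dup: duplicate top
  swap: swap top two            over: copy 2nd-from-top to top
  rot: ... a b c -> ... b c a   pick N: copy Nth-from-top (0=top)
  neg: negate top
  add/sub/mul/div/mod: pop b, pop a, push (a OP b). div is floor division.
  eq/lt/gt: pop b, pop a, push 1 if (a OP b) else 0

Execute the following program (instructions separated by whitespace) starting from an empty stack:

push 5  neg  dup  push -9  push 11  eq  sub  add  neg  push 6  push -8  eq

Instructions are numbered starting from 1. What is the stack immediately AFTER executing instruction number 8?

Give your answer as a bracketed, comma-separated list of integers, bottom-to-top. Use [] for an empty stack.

Answer: [-10]

Derivation:
Step 1 ('push 5'): [5]
Step 2 ('neg'): [-5]
Step 3 ('dup'): [-5, -5]
Step 4 ('push -9'): [-5, -5, -9]
Step 5 ('push 11'): [-5, -5, -9, 11]
Step 6 ('eq'): [-5, -5, 0]
Step 7 ('sub'): [-5, -5]
Step 8 ('add'): [-10]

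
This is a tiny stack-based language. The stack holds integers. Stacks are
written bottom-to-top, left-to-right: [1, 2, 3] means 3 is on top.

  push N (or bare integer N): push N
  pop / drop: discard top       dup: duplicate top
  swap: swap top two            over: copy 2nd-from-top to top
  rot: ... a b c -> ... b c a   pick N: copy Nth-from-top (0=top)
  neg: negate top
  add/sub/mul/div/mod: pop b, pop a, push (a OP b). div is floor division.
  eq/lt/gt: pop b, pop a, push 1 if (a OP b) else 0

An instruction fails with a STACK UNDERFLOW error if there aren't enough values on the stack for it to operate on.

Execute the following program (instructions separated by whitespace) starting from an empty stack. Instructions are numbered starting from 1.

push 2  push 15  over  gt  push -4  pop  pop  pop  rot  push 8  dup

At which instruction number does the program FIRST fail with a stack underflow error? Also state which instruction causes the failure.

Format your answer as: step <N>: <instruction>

Answer: step 9: rot

Derivation:
Step 1 ('push 2'): stack = [2], depth = 1
Step 2 ('push 15'): stack = [2, 15], depth = 2
Step 3 ('over'): stack = [2, 15, 2], depth = 3
Step 4 ('gt'): stack = [2, 1], depth = 2
Step 5 ('push -4'): stack = [2, 1, -4], depth = 3
Step 6 ('pop'): stack = [2, 1], depth = 2
Step 7 ('pop'): stack = [2], depth = 1
Step 8 ('pop'): stack = [], depth = 0
Step 9 ('rot'): needs 3 value(s) but depth is 0 — STACK UNDERFLOW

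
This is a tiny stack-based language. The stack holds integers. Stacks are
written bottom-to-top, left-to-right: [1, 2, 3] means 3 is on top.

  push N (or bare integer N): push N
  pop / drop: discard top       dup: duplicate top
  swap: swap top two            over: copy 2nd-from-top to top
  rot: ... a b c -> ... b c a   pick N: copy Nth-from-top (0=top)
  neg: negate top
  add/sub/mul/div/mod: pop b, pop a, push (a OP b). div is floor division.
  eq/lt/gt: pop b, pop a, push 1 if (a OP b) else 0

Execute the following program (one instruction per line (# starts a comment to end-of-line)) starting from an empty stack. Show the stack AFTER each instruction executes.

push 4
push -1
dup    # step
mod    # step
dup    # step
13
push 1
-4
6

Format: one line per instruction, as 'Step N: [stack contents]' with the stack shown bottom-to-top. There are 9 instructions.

Step 1: [4]
Step 2: [4, -1]
Step 3: [4, -1, -1]
Step 4: [4, 0]
Step 5: [4, 0, 0]
Step 6: [4, 0, 0, 13]
Step 7: [4, 0, 0, 13, 1]
Step 8: [4, 0, 0, 13, 1, -4]
Step 9: [4, 0, 0, 13, 1, -4, 6]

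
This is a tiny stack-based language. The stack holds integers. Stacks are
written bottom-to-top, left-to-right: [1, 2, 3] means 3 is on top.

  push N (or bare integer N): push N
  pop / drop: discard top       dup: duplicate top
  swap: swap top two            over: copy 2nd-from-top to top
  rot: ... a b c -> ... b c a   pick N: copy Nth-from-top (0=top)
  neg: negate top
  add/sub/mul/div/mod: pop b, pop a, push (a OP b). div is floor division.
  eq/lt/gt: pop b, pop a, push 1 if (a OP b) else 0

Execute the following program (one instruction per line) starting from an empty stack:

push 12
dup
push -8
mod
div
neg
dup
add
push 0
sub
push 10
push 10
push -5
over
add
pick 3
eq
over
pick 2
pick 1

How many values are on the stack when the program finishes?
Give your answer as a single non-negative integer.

After 'push 12': stack = [12] (depth 1)
After 'dup': stack = [12, 12] (depth 2)
After 'push -8': stack = [12, 12, -8] (depth 3)
After 'mod': stack = [12, -4] (depth 2)
After 'div': stack = [-3] (depth 1)
After 'neg': stack = [3] (depth 1)
After 'dup': stack = [3, 3] (depth 2)
After 'add': stack = [6] (depth 1)
After 'push 0': stack = [6, 0] (depth 2)
After 'sub': stack = [6] (depth 1)
After 'push 10': stack = [6, 10] (depth 2)
After 'push 10': stack = [6, 10, 10] (depth 3)
After 'push -5': stack = [6, 10, 10, -5] (depth 4)
After 'over': stack = [6, 10, 10, -5, 10] (depth 5)
After 'add': stack = [6, 10, 10, 5] (depth 4)
After 'pick 3': stack = [6, 10, 10, 5, 6] (depth 5)
After 'eq': stack = [6, 10, 10, 0] (depth 4)
After 'over': stack = [6, 10, 10, 0, 10] (depth 5)
After 'pick 2': stack = [6, 10, 10, 0, 10, 10] (depth 6)
After 'pick 1': stack = [6, 10, 10, 0, 10, 10, 10] (depth 7)

Answer: 7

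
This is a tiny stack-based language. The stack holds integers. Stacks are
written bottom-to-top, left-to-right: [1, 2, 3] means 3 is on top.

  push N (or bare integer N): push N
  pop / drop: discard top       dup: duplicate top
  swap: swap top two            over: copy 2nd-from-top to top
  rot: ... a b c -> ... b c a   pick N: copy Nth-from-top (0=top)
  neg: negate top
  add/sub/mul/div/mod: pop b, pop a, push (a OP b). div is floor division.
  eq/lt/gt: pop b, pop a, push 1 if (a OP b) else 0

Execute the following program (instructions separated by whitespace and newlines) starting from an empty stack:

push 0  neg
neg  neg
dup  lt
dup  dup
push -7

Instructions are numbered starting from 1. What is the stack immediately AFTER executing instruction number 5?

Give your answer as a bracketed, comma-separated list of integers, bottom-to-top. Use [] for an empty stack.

Step 1 ('push 0'): [0]
Step 2 ('neg'): [0]
Step 3 ('neg'): [0]
Step 4 ('neg'): [0]
Step 5 ('dup'): [0, 0]

Answer: [0, 0]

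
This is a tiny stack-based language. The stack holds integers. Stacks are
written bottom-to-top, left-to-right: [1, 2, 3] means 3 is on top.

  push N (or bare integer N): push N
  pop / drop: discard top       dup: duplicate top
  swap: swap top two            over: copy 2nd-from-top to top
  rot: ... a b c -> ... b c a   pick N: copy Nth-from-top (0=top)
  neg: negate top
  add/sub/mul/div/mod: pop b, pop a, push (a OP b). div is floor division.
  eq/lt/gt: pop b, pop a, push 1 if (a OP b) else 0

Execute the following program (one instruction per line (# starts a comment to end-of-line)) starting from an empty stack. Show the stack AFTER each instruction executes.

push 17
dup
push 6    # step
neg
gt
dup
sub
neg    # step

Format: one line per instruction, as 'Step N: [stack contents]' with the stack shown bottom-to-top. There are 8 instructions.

Step 1: [17]
Step 2: [17, 17]
Step 3: [17, 17, 6]
Step 4: [17, 17, -6]
Step 5: [17, 1]
Step 6: [17, 1, 1]
Step 7: [17, 0]
Step 8: [17, 0]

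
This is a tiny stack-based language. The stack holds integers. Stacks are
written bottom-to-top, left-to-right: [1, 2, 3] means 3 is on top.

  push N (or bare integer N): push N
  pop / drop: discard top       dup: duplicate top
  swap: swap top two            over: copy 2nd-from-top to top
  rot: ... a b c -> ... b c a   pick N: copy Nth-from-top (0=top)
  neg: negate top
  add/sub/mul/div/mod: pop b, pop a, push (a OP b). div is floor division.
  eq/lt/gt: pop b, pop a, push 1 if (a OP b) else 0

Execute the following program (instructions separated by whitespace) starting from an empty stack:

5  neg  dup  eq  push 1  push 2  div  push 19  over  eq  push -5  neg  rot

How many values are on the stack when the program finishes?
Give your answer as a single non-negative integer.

After 'push 5': stack = [5] (depth 1)
After 'neg': stack = [-5] (depth 1)
After 'dup': stack = [-5, -5] (depth 2)
After 'eq': stack = [1] (depth 1)
After 'push 1': stack = [1, 1] (depth 2)
After 'push 2': stack = [1, 1, 2] (depth 3)
After 'div': stack = [1, 0] (depth 2)
After 'push 19': stack = [1, 0, 19] (depth 3)
After 'over': stack = [1, 0, 19, 0] (depth 4)
After 'eq': stack = [1, 0, 0] (depth 3)
After 'push -5': stack = [1, 0, 0, -5] (depth 4)
After 'neg': stack = [1, 0, 0, 5] (depth 4)
After 'rot': stack = [1, 0, 5, 0] (depth 4)

Answer: 4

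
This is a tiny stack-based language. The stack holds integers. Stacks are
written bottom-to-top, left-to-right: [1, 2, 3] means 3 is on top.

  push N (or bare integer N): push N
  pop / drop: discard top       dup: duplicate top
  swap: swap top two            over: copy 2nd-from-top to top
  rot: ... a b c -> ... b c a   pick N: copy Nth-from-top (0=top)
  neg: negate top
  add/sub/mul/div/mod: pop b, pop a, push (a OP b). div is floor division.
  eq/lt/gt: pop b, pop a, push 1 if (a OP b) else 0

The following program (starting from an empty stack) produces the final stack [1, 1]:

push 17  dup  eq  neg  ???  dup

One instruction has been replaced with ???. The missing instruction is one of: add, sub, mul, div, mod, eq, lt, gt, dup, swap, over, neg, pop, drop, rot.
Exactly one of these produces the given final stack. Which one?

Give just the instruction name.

Answer: neg

Derivation:
Stack before ???: [-1]
Stack after ???:  [1]
The instruction that transforms [-1] -> [1] is: neg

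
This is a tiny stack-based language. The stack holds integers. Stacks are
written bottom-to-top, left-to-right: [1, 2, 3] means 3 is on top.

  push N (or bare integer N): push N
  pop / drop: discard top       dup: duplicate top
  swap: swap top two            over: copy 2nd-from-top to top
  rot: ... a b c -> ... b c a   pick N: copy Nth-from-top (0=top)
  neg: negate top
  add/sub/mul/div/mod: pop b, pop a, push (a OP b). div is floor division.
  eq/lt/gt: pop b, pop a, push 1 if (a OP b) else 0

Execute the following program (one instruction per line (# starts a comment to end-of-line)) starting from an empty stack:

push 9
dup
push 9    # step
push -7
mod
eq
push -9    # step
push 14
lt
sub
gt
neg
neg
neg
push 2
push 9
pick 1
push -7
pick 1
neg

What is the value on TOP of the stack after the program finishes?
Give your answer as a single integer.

After 'push 9': [9]
After 'dup': [9, 9]
After 'push 9': [9, 9, 9]
After 'push -7': [9, 9, 9, -7]
After 'mod': [9, 9, -5]
After 'eq': [9, 0]
After 'push -9': [9, 0, -9]
After 'push 14': [9, 0, -9, 14]
After 'lt': [9, 0, 1]
After 'sub': [9, -1]
After 'gt': [1]
After 'neg': [-1]
After 'neg': [1]
After 'neg': [-1]
After 'push 2': [-1, 2]
After 'push 9': [-1, 2, 9]
After 'pick 1': [-1, 2, 9, 2]
After 'push -7': [-1, 2, 9, 2, -7]
After 'pick 1': [-1, 2, 9, 2, -7, 2]
After 'neg': [-1, 2, 9, 2, -7, -2]

Answer: -2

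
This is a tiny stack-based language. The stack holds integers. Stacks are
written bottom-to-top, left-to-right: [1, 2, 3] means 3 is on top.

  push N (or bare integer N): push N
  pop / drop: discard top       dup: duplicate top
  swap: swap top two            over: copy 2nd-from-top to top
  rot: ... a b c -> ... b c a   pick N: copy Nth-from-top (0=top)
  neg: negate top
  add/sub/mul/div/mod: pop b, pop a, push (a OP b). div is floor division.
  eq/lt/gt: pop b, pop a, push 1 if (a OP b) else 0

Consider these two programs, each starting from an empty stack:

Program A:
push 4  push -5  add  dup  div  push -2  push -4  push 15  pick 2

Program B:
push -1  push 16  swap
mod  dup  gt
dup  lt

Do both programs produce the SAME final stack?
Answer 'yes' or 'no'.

Answer: no

Derivation:
Program A trace:
  After 'push 4': [4]
  After 'push -5': [4, -5]
  After 'add': [-1]
  After 'dup': [-1, -1]
  After 'div': [1]
  After 'push -2': [1, -2]
  After 'push -4': [1, -2, -4]
  After 'push 15': [1, -2, -4, 15]
  After 'pick 2': [1, -2, -4, 15, -2]
Program A final stack: [1, -2, -4, 15, -2]

Program B trace:
  After 'push -1': [-1]
  After 'push 16': [-1, 16]
  After 'swap': [16, -1]
  After 'mod': [0]
  After 'dup': [0, 0]
  After 'gt': [0]
  After 'dup': [0, 0]
  After 'lt': [0]
Program B final stack: [0]
Same: no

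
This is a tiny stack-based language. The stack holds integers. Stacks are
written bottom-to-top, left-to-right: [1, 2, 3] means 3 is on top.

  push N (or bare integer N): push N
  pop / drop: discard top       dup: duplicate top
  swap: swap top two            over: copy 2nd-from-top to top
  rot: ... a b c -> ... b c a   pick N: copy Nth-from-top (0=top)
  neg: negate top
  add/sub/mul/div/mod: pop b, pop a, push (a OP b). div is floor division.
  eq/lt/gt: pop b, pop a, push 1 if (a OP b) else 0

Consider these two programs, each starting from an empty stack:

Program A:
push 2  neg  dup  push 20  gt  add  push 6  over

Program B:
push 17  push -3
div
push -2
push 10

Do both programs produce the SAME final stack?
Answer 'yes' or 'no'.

Answer: no

Derivation:
Program A trace:
  After 'push 2': [2]
  After 'neg': [-2]
  After 'dup': [-2, -2]
  After 'push 20': [-2, -2, 20]
  After 'gt': [-2, 0]
  After 'add': [-2]
  After 'push 6': [-2, 6]
  After 'over': [-2, 6, -2]
Program A final stack: [-2, 6, -2]

Program B trace:
  After 'push 17': [17]
  After 'push -3': [17, -3]
  After 'div': [-6]
  After 'push -2': [-6, -2]
  After 'push 10': [-6, -2, 10]
Program B final stack: [-6, -2, 10]
Same: no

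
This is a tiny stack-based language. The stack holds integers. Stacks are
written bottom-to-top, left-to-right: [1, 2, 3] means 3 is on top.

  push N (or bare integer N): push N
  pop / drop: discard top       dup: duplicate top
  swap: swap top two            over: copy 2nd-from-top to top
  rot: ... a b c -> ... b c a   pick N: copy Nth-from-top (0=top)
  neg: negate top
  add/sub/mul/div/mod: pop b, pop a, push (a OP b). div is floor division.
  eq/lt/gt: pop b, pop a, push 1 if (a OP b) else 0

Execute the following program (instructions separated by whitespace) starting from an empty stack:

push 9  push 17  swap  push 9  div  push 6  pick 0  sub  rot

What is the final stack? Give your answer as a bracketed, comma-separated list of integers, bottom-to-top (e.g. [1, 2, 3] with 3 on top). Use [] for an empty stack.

Answer: [1, 0, 17]

Derivation:
After 'push 9': [9]
After 'push 17': [9, 17]
After 'swap': [17, 9]
After 'push 9': [17, 9, 9]
After 'div': [17, 1]
After 'push 6': [17, 1, 6]
After 'pick 0': [17, 1, 6, 6]
After 'sub': [17, 1, 0]
After 'rot': [1, 0, 17]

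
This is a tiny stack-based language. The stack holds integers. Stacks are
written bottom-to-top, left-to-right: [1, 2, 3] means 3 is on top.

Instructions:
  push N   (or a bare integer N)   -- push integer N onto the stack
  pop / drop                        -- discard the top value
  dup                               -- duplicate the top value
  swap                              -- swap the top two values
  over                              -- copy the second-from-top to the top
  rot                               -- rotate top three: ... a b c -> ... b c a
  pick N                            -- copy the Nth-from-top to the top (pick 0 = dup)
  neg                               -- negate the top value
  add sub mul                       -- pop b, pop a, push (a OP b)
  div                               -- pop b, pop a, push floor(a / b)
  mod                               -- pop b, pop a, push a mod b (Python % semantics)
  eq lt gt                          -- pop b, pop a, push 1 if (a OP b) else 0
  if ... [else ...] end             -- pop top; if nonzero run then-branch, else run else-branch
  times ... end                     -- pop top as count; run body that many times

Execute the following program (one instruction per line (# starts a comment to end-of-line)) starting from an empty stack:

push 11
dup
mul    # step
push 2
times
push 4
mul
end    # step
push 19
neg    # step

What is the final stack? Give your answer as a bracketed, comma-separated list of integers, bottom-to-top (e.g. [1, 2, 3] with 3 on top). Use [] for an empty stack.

Answer: [1936, -19]

Derivation:
After 'push 11': [11]
After 'dup': [11, 11]
After 'mul': [121]
After 'push 2': [121, 2]
After 'times': [121]
After 'push 4': [121, 4]
After 'mul': [484]
After 'push 4': [484, 4]
After 'mul': [1936]
After 'push 19': [1936, 19]
After 'neg': [1936, -19]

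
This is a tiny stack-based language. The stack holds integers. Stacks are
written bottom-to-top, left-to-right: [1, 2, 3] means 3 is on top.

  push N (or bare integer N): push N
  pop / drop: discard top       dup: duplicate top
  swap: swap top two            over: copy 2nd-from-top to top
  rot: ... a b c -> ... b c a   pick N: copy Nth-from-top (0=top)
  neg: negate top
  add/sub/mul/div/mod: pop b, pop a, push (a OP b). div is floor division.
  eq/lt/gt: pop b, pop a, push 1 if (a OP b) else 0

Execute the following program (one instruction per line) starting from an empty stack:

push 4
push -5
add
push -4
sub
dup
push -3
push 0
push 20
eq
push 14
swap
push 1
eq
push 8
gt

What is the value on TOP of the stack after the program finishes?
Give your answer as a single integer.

After 'push 4': [4]
After 'push -5': [4, -5]
After 'add': [-1]
After 'push -4': [-1, -4]
After 'sub': [3]
After 'dup': [3, 3]
After 'push -3': [3, 3, -3]
After 'push 0': [3, 3, -3, 0]
After 'push 20': [3, 3, -3, 0, 20]
After 'eq': [3, 3, -3, 0]
After 'push 14': [3, 3, -3, 0, 14]
After 'swap': [3, 3, -3, 14, 0]
After 'push 1': [3, 3, -3, 14, 0, 1]
After 'eq': [3, 3, -3, 14, 0]
After 'push 8': [3, 3, -3, 14, 0, 8]
After 'gt': [3, 3, -3, 14, 0]

Answer: 0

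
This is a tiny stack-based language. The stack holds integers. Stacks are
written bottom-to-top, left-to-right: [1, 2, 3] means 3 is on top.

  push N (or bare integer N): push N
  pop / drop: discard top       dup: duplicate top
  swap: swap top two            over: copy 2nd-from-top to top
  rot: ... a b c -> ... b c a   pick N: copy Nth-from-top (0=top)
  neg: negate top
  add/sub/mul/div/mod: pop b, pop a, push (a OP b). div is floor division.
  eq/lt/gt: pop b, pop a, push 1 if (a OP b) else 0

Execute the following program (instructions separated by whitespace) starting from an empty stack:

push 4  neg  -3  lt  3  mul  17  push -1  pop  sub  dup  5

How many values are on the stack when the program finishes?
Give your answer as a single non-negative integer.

After 'push 4': stack = [4] (depth 1)
After 'neg': stack = [-4] (depth 1)
After 'push -3': stack = [-4, -3] (depth 2)
After 'lt': stack = [1] (depth 1)
After 'push 3': stack = [1, 3] (depth 2)
After 'mul': stack = [3] (depth 1)
After 'push 17': stack = [3, 17] (depth 2)
After 'push -1': stack = [3, 17, -1] (depth 3)
After 'pop': stack = [3, 17] (depth 2)
After 'sub': stack = [-14] (depth 1)
After 'dup': stack = [-14, -14] (depth 2)
After 'push 5': stack = [-14, -14, 5] (depth 3)

Answer: 3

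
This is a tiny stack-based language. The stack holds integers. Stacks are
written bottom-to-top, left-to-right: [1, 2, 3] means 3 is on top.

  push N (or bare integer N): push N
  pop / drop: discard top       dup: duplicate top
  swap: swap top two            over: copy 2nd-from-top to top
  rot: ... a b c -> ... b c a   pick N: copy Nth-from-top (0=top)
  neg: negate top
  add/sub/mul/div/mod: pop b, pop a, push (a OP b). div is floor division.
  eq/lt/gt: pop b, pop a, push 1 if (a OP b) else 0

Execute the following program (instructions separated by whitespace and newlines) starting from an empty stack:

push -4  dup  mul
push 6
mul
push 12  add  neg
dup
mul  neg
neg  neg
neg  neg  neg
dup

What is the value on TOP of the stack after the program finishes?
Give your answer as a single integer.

Answer: 11664

Derivation:
After 'push -4': [-4]
After 'dup': [-4, -4]
After 'mul': [16]
After 'push 6': [16, 6]
After 'mul': [96]
After 'push 12': [96, 12]
After 'add': [108]
After 'neg': [-108]
After 'dup': [-108, -108]
After 'mul': [11664]
After 'neg': [-11664]
After 'neg': [11664]
After 'neg': [-11664]
After 'neg': [11664]
After 'neg': [-11664]
After 'neg': [11664]
After 'dup': [11664, 11664]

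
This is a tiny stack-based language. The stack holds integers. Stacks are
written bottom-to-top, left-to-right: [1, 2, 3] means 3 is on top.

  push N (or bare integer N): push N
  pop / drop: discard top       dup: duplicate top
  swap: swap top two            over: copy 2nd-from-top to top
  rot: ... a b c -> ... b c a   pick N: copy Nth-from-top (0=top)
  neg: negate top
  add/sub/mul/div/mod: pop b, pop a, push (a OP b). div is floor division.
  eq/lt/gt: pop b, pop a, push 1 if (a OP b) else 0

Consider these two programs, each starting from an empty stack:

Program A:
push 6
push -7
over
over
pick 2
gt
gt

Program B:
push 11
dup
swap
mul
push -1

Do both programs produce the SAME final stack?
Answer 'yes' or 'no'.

Answer: no

Derivation:
Program A trace:
  After 'push 6': [6]
  After 'push -7': [6, -7]
  After 'over': [6, -7, 6]
  After 'over': [6, -7, 6, -7]
  After 'pick 2': [6, -7, 6, -7, -7]
  After 'gt': [6, -7, 6, 0]
  After 'gt': [6, -7, 1]
Program A final stack: [6, -7, 1]

Program B trace:
  After 'push 11': [11]
  After 'dup': [11, 11]
  After 'swap': [11, 11]
  After 'mul': [121]
  After 'push -1': [121, -1]
Program B final stack: [121, -1]
Same: no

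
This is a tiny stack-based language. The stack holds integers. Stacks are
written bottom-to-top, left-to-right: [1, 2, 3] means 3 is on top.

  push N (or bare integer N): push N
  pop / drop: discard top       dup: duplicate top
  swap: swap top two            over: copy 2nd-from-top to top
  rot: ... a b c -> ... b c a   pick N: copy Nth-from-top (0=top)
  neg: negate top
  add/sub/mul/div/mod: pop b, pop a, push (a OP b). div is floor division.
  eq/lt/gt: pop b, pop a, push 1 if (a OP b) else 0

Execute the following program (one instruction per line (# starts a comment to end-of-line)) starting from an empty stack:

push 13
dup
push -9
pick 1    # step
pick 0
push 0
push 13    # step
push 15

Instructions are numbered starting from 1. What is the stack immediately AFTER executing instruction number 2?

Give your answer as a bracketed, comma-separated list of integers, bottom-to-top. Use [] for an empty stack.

Step 1 ('push 13'): [13]
Step 2 ('dup'): [13, 13]

Answer: [13, 13]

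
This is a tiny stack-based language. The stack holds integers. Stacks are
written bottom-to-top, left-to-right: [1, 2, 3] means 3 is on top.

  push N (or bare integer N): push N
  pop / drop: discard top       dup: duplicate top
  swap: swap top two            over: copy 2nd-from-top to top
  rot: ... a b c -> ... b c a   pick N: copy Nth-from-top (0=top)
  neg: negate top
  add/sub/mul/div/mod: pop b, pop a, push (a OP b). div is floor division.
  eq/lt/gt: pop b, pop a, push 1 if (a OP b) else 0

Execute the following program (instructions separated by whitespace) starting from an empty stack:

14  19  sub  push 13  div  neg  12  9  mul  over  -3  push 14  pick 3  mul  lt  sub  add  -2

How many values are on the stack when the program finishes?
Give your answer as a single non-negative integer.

After 'push 14': stack = [14] (depth 1)
After 'push 19': stack = [14, 19] (depth 2)
After 'sub': stack = [-5] (depth 1)
After 'push 13': stack = [-5, 13] (depth 2)
After 'div': stack = [-1] (depth 1)
After 'neg': stack = [1] (depth 1)
After 'push 12': stack = [1, 12] (depth 2)
After 'push 9': stack = [1, 12, 9] (depth 3)
After 'mul': stack = [1, 108] (depth 2)
After 'over': stack = [1, 108, 1] (depth 3)
After 'push -3': stack = [1, 108, 1, -3] (depth 4)
After 'push 14': stack = [1, 108, 1, -3, 14] (depth 5)
After 'pick 3': stack = [1, 108, 1, -3, 14, 108] (depth 6)
After 'mul': stack = [1, 108, 1, -3, 1512] (depth 5)
After 'lt': stack = [1, 108, 1, 1] (depth 4)
After 'sub': stack = [1, 108, 0] (depth 3)
After 'add': stack = [1, 108] (depth 2)
After 'push -2': stack = [1, 108, -2] (depth 3)

Answer: 3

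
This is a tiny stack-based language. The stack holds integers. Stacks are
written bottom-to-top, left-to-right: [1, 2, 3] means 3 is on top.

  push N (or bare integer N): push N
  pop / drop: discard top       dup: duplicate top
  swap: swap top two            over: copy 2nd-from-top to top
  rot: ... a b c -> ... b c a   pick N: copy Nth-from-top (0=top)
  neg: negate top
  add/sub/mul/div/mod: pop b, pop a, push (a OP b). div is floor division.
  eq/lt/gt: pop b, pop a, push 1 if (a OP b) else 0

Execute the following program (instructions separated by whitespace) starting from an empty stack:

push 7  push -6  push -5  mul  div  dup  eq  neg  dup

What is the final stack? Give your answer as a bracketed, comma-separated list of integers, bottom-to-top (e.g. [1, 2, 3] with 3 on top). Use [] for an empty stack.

Answer: [-1, -1]

Derivation:
After 'push 7': [7]
After 'push -6': [7, -6]
After 'push -5': [7, -6, -5]
After 'mul': [7, 30]
After 'div': [0]
After 'dup': [0, 0]
After 'eq': [1]
After 'neg': [-1]
After 'dup': [-1, -1]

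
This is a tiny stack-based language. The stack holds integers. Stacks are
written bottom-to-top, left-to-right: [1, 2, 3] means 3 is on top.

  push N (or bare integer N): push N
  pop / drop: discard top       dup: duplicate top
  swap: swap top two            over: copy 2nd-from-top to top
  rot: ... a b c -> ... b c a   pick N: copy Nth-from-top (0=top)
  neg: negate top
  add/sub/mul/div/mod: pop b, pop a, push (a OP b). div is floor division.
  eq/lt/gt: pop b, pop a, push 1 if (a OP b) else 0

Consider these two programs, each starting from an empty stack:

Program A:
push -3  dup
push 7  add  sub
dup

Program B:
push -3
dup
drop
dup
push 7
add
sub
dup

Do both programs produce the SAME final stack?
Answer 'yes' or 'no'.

Answer: yes

Derivation:
Program A trace:
  After 'push -3': [-3]
  After 'dup': [-3, -3]
  After 'push 7': [-3, -3, 7]
  After 'add': [-3, 4]
  After 'sub': [-7]
  After 'dup': [-7, -7]
Program A final stack: [-7, -7]

Program B trace:
  After 'push -3': [-3]
  After 'dup': [-3, -3]
  After 'drop': [-3]
  After 'dup': [-3, -3]
  After 'push 7': [-3, -3, 7]
  After 'add': [-3, 4]
  After 'sub': [-7]
  After 'dup': [-7, -7]
Program B final stack: [-7, -7]
Same: yes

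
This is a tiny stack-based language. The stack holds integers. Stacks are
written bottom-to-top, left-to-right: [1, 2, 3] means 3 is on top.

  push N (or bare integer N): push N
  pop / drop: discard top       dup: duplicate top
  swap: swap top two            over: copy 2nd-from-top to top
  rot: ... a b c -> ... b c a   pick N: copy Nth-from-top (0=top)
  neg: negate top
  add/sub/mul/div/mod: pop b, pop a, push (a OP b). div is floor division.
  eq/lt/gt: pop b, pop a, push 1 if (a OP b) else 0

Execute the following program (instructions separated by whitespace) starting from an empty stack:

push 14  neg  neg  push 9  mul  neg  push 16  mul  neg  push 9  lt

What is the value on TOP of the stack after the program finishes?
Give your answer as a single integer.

After 'push 14': [14]
After 'neg': [-14]
After 'neg': [14]
After 'push 9': [14, 9]
After 'mul': [126]
After 'neg': [-126]
After 'push 16': [-126, 16]
After 'mul': [-2016]
After 'neg': [2016]
After 'push 9': [2016, 9]
After 'lt': [0]

Answer: 0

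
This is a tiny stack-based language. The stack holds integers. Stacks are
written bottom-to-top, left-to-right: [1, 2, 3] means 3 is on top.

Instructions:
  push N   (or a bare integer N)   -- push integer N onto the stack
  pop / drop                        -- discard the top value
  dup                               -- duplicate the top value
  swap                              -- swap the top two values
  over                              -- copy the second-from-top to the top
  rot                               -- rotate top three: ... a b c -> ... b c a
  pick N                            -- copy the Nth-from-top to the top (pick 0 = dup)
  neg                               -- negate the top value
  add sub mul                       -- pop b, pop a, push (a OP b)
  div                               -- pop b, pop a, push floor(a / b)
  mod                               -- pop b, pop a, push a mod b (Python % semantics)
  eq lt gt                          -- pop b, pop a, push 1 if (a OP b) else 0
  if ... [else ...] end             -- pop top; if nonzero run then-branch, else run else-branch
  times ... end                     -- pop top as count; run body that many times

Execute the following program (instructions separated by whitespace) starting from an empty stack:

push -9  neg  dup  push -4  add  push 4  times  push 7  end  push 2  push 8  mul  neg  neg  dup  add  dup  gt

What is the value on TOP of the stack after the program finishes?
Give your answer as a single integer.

After 'push -9': [-9]
After 'neg': [9]
After 'dup': [9, 9]
After 'push -4': [9, 9, -4]
After 'add': [9, 5]
After 'push 4': [9, 5, 4]
After 'times': [9, 5]
After 'push 7': [9, 5, 7]
After 'push 7': [9, 5, 7, 7]
After 'push 7': [9, 5, 7, 7, 7]
After 'push 7': [9, 5, 7, 7, 7, 7]
After 'push 2': [9, 5, 7, 7, 7, 7, 2]
After 'push 8': [9, 5, 7, 7, 7, 7, 2, 8]
After 'mul': [9, 5, 7, 7, 7, 7, 16]
After 'neg': [9, 5, 7, 7, 7, 7, -16]
After 'neg': [9, 5, 7, 7, 7, 7, 16]
After 'dup': [9, 5, 7, 7, 7, 7, 16, 16]
After 'add': [9, 5, 7, 7, 7, 7, 32]
After 'dup': [9, 5, 7, 7, 7, 7, 32, 32]
After 'gt': [9, 5, 7, 7, 7, 7, 0]

Answer: 0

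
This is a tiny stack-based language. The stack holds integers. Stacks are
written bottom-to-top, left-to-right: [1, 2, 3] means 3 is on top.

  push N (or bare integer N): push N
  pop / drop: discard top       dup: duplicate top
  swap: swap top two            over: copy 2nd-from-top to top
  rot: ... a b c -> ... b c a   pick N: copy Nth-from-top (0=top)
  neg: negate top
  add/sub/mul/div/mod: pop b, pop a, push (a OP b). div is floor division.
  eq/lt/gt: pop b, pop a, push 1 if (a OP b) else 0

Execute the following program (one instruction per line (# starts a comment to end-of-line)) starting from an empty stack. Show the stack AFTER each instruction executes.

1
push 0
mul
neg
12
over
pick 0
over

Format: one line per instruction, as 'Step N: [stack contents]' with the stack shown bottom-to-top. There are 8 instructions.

Step 1: [1]
Step 2: [1, 0]
Step 3: [0]
Step 4: [0]
Step 5: [0, 12]
Step 6: [0, 12, 0]
Step 7: [0, 12, 0, 0]
Step 8: [0, 12, 0, 0, 0]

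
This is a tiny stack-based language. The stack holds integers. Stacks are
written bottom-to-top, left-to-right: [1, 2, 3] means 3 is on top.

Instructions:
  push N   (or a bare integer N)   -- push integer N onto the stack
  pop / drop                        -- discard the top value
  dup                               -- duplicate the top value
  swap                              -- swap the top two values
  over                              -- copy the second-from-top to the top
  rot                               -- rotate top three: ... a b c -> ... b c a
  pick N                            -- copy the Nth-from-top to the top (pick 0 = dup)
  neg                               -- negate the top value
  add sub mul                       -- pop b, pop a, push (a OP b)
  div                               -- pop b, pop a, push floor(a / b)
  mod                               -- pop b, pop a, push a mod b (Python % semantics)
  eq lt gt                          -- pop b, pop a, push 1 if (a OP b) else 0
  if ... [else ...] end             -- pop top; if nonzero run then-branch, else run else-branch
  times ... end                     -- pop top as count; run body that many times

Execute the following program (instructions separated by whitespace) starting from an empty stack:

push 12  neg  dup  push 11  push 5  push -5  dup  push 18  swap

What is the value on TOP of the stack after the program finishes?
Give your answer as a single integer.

After 'push 12': [12]
After 'neg': [-12]
After 'dup': [-12, -12]
After 'push 11': [-12, -12, 11]
After 'push 5': [-12, -12, 11, 5]
After 'push -5': [-12, -12, 11, 5, -5]
After 'dup': [-12, -12, 11, 5, -5, -5]
After 'push 18': [-12, -12, 11, 5, -5, -5, 18]
After 'swap': [-12, -12, 11, 5, -5, 18, -5]

Answer: -5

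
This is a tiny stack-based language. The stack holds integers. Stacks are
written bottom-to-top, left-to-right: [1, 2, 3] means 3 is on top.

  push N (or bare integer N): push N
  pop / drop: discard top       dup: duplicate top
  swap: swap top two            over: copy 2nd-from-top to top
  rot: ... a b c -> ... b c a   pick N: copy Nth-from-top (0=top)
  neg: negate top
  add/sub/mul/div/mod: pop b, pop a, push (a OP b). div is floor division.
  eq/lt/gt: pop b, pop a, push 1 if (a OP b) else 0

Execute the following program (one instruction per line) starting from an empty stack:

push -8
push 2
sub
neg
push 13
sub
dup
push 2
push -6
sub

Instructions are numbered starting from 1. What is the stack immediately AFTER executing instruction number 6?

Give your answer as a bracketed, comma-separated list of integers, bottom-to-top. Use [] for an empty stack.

Answer: [-3]

Derivation:
Step 1 ('push -8'): [-8]
Step 2 ('push 2'): [-8, 2]
Step 3 ('sub'): [-10]
Step 4 ('neg'): [10]
Step 5 ('push 13'): [10, 13]
Step 6 ('sub'): [-3]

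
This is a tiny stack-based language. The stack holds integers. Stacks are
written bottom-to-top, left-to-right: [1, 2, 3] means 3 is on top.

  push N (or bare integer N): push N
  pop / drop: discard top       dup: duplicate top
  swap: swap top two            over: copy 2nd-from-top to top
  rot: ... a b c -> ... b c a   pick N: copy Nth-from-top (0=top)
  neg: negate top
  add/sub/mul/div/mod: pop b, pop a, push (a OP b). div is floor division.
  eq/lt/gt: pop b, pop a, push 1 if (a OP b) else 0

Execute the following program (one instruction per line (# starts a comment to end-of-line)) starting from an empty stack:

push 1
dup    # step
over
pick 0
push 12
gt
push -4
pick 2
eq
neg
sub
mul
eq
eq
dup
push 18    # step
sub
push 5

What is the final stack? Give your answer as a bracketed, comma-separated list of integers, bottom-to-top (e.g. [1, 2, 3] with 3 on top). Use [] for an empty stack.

After 'push 1': [1]
After 'dup': [1, 1]
After 'over': [1, 1, 1]
After 'pick 0': [1, 1, 1, 1]
After 'push 12': [1, 1, 1, 1, 12]
After 'gt': [1, 1, 1, 0]
After 'push -4': [1, 1, 1, 0, -4]
After 'pick 2': [1, 1, 1, 0, -4, 1]
After 'eq': [1, 1, 1, 0, 0]
After 'neg': [1, 1, 1, 0, 0]
After 'sub': [1, 1, 1, 0]
After 'mul': [1, 1, 0]
After 'eq': [1, 0]
After 'eq': [0]
After 'dup': [0, 0]
After 'push 18': [0, 0, 18]
After 'sub': [0, -18]
After 'push 5': [0, -18, 5]

Answer: [0, -18, 5]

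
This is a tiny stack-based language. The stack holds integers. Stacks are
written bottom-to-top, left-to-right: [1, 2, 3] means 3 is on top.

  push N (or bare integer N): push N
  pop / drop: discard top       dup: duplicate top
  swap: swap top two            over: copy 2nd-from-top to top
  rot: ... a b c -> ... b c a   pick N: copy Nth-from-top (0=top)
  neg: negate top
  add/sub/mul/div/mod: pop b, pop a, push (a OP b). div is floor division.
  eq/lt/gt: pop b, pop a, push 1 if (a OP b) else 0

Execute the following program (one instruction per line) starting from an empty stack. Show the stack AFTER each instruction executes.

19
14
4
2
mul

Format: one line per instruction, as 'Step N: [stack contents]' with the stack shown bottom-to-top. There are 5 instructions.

Step 1: [19]
Step 2: [19, 14]
Step 3: [19, 14, 4]
Step 4: [19, 14, 4, 2]
Step 5: [19, 14, 8]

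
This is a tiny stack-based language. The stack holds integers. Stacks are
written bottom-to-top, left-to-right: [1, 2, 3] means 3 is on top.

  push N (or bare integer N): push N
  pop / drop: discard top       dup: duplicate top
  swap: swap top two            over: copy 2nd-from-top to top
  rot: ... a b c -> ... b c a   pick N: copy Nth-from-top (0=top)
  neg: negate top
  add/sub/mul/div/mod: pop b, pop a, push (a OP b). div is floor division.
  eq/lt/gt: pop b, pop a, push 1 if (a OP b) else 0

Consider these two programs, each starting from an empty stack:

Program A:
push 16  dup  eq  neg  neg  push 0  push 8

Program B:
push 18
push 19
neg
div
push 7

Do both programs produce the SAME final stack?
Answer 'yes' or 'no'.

Answer: no

Derivation:
Program A trace:
  After 'push 16': [16]
  After 'dup': [16, 16]
  After 'eq': [1]
  After 'neg': [-1]
  After 'neg': [1]
  After 'push 0': [1, 0]
  After 'push 8': [1, 0, 8]
Program A final stack: [1, 0, 8]

Program B trace:
  After 'push 18': [18]
  After 'push 19': [18, 19]
  After 'neg': [18, -19]
  After 'div': [-1]
  After 'push 7': [-1, 7]
Program B final stack: [-1, 7]
Same: no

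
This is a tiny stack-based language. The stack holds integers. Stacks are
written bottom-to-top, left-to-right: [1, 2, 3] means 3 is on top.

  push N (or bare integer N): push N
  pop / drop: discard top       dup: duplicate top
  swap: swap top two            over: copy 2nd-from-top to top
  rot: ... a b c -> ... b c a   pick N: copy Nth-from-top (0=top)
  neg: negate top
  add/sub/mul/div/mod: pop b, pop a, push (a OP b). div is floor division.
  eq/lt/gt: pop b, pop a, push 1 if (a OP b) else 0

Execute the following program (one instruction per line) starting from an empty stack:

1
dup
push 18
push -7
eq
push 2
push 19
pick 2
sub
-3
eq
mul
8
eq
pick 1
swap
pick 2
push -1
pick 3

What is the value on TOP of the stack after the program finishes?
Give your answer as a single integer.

Answer: 0

Derivation:
After 'push 1': [1]
After 'dup': [1, 1]
After 'push 18': [1, 1, 18]
After 'push -7': [1, 1, 18, -7]
After 'eq': [1, 1, 0]
After 'push 2': [1, 1, 0, 2]
After 'push 19': [1, 1, 0, 2, 19]
After 'pick 2': [1, 1, 0, 2, 19, 0]
After 'sub': [1, 1, 0, 2, 19]
After 'push -3': [1, 1, 0, 2, 19, -3]
After 'eq': [1, 1, 0, 2, 0]
After 'mul': [1, 1, 0, 0]
After 'push 8': [1, 1, 0, 0, 8]
After 'eq': [1, 1, 0, 0]
After 'pick 1': [1, 1, 0, 0, 0]
After 'swap': [1, 1, 0, 0, 0]
After 'pick 2': [1, 1, 0, 0, 0, 0]
After 'push -1': [1, 1, 0, 0, 0, 0, -1]
After 'pick 3': [1, 1, 0, 0, 0, 0, -1, 0]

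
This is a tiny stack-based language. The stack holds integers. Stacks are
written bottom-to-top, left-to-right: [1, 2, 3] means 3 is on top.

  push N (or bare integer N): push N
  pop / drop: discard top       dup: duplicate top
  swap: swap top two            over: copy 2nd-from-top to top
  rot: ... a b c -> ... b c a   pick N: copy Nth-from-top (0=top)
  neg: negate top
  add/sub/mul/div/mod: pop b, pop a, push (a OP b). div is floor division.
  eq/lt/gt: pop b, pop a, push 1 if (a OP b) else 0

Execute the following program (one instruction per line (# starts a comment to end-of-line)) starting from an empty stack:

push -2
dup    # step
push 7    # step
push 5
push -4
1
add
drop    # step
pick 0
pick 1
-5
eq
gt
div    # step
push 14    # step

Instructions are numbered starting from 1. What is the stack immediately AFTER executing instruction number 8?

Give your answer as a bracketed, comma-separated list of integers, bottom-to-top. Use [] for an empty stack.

Step 1 ('push -2'): [-2]
Step 2 ('dup'): [-2, -2]
Step 3 ('push 7'): [-2, -2, 7]
Step 4 ('push 5'): [-2, -2, 7, 5]
Step 5 ('push -4'): [-2, -2, 7, 5, -4]
Step 6 ('1'): [-2, -2, 7, 5, -4, 1]
Step 7 ('add'): [-2, -2, 7, 5, -3]
Step 8 ('drop'): [-2, -2, 7, 5]

Answer: [-2, -2, 7, 5]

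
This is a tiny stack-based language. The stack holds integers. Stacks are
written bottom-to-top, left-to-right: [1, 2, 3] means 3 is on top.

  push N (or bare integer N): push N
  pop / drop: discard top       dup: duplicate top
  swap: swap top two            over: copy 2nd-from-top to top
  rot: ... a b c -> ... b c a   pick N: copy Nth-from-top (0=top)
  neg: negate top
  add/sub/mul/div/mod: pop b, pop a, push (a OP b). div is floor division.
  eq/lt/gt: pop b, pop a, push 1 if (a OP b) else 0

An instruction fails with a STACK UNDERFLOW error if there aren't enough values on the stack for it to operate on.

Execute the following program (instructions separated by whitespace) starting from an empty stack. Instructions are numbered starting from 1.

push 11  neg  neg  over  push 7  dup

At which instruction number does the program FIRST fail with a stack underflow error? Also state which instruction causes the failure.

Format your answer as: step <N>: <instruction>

Step 1 ('push 11'): stack = [11], depth = 1
Step 2 ('neg'): stack = [-11], depth = 1
Step 3 ('neg'): stack = [11], depth = 1
Step 4 ('over'): needs 2 value(s) but depth is 1 — STACK UNDERFLOW

Answer: step 4: over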